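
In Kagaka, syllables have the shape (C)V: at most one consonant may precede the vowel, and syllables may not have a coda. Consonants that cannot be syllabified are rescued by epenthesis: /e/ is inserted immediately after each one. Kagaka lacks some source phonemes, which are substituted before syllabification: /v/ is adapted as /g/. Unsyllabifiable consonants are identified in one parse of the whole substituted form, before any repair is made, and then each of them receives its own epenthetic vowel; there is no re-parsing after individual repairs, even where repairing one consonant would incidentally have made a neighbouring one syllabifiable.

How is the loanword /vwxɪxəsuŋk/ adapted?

Substitution: /v/ → /g/, giving /gwxɪxəsuŋk/.
Syllabifying with onset maximization leaves /g/, /w/, /ŋ/, /k/ stranded (no codas are permitted; onsets are limited to one consonant).
Each unlicensed consonant becomes the onset of a new syllable: /g/ → /ge/, /w/ → /we/, /ŋ/ → /ŋe/, /k/ → /ke/.

gewexɪxəsuŋeke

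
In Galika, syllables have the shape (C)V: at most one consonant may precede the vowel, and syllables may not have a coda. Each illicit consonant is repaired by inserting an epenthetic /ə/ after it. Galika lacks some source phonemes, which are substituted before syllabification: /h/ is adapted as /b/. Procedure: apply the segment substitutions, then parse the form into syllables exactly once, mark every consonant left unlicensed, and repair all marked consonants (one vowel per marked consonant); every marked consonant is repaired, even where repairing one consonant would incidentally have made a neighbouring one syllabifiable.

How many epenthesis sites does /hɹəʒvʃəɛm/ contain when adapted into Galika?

After substitution the input is /bɹəʒvʃəɛm/.
The unsyllabifiable consonants are /b/, /ʒ/, /v/, /m/; each receives one epenthetic vowel.

4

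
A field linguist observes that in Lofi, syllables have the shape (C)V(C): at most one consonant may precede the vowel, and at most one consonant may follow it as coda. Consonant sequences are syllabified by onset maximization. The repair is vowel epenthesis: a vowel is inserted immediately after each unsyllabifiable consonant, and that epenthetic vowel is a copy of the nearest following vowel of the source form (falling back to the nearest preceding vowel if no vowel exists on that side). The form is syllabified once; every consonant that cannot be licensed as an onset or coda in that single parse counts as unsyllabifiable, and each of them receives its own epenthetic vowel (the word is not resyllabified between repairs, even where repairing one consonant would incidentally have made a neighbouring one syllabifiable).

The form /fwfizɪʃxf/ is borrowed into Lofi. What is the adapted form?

fiwifizɪʃxɪfɪ

The consonants /f/, /w/, /x/, /f/ cannot be parsed into a legal (C)V(C) syllable (at most one coda consonant is licensed; onsets are limited to one consonant).
Epenthesis after each stranded consonant: /f/ → /fi/, /w/ → /wi/, /x/ → /xɪ/, /f/ → /fɪ/.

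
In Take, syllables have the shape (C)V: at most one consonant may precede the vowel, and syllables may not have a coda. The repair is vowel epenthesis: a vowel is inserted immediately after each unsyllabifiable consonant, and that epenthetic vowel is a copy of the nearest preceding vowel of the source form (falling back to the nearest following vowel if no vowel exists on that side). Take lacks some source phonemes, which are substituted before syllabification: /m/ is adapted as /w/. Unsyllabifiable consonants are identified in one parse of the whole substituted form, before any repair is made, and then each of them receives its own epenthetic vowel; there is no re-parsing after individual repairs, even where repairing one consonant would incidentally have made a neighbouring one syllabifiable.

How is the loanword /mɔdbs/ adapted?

wɔdɔbɔsɔ

Substitution: /m/ → /w/, giving /wɔdbs/.
The consonants /d/, /b/, /s/ cannot be parsed into a legal (C)V syllable (no codas are permitted; onsets are limited to one consonant).
Each unlicensed consonant becomes the onset of a new syllable: /d/ → /dɔ/, /b/ → /bɔ/, /s/ → /sɔ/.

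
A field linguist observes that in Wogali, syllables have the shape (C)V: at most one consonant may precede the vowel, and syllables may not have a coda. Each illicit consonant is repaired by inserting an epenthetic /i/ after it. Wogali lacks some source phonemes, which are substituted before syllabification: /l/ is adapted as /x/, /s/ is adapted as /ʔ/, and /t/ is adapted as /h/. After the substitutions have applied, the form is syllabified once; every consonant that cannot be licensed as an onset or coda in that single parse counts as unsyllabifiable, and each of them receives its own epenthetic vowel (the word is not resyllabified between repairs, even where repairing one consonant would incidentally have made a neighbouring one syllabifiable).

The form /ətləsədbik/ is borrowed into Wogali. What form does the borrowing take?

əhixəʔədibiki

Substitution: /t/ → /h/, /l/ → /x/, /s/ → /ʔ/, giving /əhxəʔədbik/.
Under (C)V, the unsyllabifiable consonants are /h/, /d/, /k/ (no codas are permitted; onsets are limited to one consonant).
Each unlicensed consonant becomes the onset of a new syllable: /h/ → /hi/, /d/ → /di/, /k/ → /ki/.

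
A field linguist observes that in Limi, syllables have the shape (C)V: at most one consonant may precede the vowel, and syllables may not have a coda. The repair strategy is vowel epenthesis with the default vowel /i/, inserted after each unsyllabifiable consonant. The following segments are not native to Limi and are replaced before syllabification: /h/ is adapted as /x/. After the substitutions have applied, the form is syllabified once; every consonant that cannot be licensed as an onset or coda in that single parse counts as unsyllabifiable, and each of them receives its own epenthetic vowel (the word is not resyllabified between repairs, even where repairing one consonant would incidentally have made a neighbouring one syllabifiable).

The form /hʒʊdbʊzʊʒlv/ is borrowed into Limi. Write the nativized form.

xiʒʊdibʊzʊʒilivi

Substitution: /h/ → /x/, giving /xʒʊdbʊzʊʒlv/.
Syllabifying with onset maximization leaves /x/, /d/, /ʒ/, /l/, /v/ stranded (no codas are permitted; onsets are limited to one consonant).
Each unlicensed consonant becomes the onset of a new syllable: /x/ → /xi/, /d/ → /di/, /ʒ/ → /ʒi/, /l/ → /li/, /v/ → /vi/.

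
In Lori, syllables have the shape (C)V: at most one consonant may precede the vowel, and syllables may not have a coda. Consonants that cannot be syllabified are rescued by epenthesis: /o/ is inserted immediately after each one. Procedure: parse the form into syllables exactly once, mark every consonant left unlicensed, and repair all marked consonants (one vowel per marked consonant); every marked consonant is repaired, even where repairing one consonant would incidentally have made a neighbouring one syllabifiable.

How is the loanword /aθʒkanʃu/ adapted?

aθoʒokanoʃu

Under (C)V, the unsyllabifiable consonants are /θ/, /ʒ/, /n/ (no codas are permitted; onsets are limited to one consonant).
Inserting the epenthetic vowel yields /θ/ → /θo/, /ʒ/ → /ʒo/, /n/ → /no/.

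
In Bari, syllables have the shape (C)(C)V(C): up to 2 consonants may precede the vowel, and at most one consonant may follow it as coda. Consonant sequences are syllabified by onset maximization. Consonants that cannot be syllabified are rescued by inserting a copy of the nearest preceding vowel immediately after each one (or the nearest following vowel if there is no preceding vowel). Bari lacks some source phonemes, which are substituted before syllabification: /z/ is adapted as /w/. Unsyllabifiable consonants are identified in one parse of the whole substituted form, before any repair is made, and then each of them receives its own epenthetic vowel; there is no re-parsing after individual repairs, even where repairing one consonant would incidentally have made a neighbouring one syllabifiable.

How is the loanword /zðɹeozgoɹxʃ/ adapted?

weðɹeowgoɹxoʃo

Substitution: /z/ → /w/, giving /wðɹeowgoɹxʃ/.
Under (C)(C)V(C), the unsyllabifiable consonants are /w/, /x/, /ʃ/ (at most one coda consonant is licensed; onsets may contain at most 2 consonants).
Epenthesis after each stranded consonant: /w/ → /we/, /x/ → /xo/, /ʃ/ → /ʃo/.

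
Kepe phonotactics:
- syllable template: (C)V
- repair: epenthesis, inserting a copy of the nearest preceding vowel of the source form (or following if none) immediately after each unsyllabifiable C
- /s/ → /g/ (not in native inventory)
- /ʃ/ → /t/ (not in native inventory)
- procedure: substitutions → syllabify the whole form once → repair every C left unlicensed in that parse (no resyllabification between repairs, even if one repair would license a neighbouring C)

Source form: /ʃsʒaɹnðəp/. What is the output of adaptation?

tagaʒaɹanaðəpə

Substitution: /ʃ/ → /t/, /s/ → /g/, giving /tgʒaɹnðəp/.
Syllabifying with onset maximization leaves /t/, /g/, /ɹ/, /n/, /p/ stranded (no codas are permitted; onsets are limited to one consonant).
Each unlicensed consonant becomes the onset of a new syllable: /t/ → /ta/, /g/ → /ga/, /ɹ/ → /ɹa/, /n/ → /na/, /p/ → /pə/.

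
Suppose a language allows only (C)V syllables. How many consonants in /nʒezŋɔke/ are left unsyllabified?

2

Under (C)V, the unsyllabifiable consonants are /n/, /z/ (no codas are permitted; onsets are limited to one consonant).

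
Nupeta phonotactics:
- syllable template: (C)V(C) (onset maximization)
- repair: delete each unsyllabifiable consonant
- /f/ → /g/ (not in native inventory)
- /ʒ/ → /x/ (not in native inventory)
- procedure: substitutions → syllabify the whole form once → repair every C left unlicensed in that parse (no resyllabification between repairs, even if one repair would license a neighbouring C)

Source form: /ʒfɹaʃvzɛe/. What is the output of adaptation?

Substitution: /ʒ/ → /x/, /f/ → /g/, giving /xgɹaʃvzɛe/.
Under (C)V(C), the unsyllabifiable consonants are /x/, /g/, /v/ (at most one coda consonant is licensed; onsets are limited to one consonant).
Deleting the stranded consonants removes /x/, /g/, /v/.

ɹaʃzɛe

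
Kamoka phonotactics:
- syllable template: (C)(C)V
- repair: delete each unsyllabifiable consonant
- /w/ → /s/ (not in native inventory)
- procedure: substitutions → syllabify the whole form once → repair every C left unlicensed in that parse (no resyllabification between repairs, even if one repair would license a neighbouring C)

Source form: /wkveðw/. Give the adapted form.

kve

Substitution: /w/ → /s/, giving /skveðs/.
The consonants /s/, /ð/, /s/ cannot be parsed into a legal (C)(C)V syllable (no codas are permitted; onsets may contain at most 2 consonants).
Deleting the stranded consonants removes /s/, /ð/, /s/.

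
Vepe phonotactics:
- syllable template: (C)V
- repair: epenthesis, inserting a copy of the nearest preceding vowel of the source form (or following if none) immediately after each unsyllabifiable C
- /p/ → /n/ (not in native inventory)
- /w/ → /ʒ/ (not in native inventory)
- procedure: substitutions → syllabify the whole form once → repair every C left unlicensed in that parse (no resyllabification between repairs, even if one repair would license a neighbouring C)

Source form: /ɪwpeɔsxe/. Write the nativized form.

ɪʒɪneɔsɔxe

Substitution: /w/ → /ʒ/, /p/ → /n/, giving /ɪʒneɔsxe/.
The consonants /ʒ/, /s/ cannot be parsed into a legal (C)V syllable (no codas are permitted; onsets are limited to one consonant).
Each unlicensed consonant becomes the onset of a new syllable: /ʒ/ → /ʒɪ/, /s/ → /sɔ/.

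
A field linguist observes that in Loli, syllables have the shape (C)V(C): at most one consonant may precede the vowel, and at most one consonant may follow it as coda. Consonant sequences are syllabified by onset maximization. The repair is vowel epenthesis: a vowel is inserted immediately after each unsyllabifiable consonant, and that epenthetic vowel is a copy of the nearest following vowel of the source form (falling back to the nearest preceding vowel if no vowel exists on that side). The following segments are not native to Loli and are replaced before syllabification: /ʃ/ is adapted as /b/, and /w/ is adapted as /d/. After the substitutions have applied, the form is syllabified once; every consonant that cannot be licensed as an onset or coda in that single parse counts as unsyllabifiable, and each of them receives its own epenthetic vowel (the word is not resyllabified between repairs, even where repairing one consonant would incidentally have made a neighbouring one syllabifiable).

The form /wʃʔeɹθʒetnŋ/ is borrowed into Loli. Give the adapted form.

Substitution: /w/ → /d/, /ʃ/ → /b/, giving /dbʔeɹθʒetnŋ/.
Under (C)V(C), the unsyllabifiable consonants are /d/, /b/, /θ/, /n/, /ŋ/ (at most one coda consonant is licensed; onsets are limited to one consonant).
Epenthesis after each stranded consonant: /d/ → /de/, /b/ → /be/, /θ/ → /θe/, /n/ → /ne/, /ŋ/ → /ŋe/.

debeʔeɹθeʒetneŋe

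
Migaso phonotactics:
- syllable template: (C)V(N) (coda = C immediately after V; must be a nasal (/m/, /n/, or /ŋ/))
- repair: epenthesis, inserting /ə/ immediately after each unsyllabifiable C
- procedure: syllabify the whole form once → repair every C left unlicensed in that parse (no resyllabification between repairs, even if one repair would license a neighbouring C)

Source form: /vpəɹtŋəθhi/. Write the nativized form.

Syllabifying with onset maximization leaves /v/, /ɹ/, /t/, /θ/ stranded (only a nasal (/m/, /n/, or /ŋ/) is licensed in coda position; onsets are limited to one consonant).
Each unlicensed consonant becomes the onset of a new syllable: /v/ → /və/, /ɹ/ → /ɹə/, /t/ → /tə/, /θ/ → /θə/.

vəpəɹətəŋəθəhi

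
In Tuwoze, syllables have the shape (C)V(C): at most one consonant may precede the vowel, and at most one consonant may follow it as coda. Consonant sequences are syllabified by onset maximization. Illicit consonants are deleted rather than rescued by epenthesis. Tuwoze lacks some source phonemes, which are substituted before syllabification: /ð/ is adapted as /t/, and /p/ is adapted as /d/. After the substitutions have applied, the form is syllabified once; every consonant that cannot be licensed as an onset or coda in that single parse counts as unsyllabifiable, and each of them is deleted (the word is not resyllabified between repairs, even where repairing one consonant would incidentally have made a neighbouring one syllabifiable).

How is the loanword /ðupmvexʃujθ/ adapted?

tudvexʃuj

Substitution: /ð/ → /t/, /p/ → /d/, giving /tudmvexʃujθ/.
Under (C)V(C), the unsyllabifiable consonants are /m/, /θ/ (at most one coda consonant is licensed; onsets are limited to one consonant).
Deleting the stranded consonants removes /m/, /θ/.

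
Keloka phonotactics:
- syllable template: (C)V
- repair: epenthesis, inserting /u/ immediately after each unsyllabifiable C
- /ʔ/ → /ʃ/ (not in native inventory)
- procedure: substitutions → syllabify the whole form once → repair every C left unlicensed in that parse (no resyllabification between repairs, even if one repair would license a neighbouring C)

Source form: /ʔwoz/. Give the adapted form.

ʃuwozu

Substitution: /ʔ/ → /ʃ/, giving /ʃwoz/.
Syllabifying with onset maximization leaves /ʃ/, /z/ stranded (no codas are permitted; onsets are limited to one consonant).
Each unlicensed consonant becomes the onset of a new syllable: /ʃ/ → /ʃu/, /z/ → /zu/.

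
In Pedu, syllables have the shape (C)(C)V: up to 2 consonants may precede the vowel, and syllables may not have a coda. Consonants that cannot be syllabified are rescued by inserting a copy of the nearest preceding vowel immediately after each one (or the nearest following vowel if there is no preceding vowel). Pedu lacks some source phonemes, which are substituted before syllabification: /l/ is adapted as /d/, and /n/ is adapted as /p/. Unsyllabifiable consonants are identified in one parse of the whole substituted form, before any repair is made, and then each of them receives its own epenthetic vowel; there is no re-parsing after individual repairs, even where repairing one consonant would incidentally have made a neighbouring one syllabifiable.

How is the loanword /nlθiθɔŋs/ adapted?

Substitution: /n/ → /p/, /l/ → /d/, giving /pdθiθɔŋs/.
The consonants /p/, /ŋ/, /s/ cannot be parsed into a legal (C)(C)V syllable (no codas are permitted; onsets may contain at most 2 consonants).
Inserting the epenthetic vowel yields /p/ → /pi/, /ŋ/ → /ŋɔ/, /s/ → /sɔ/.

pidθiθɔŋɔsɔ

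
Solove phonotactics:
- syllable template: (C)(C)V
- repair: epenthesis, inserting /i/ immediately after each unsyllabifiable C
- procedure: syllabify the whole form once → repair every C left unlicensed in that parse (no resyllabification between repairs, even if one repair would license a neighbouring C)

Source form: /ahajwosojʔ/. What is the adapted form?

The consonants /j/, /ʔ/ cannot be parsed into a legal (C)(C)V syllable (no codas are permitted; onsets may contain at most 2 consonants).
Inserting the epenthetic vowel yields /j/ → /ji/, /ʔ/ → /ʔi/.

ahajwosojiʔi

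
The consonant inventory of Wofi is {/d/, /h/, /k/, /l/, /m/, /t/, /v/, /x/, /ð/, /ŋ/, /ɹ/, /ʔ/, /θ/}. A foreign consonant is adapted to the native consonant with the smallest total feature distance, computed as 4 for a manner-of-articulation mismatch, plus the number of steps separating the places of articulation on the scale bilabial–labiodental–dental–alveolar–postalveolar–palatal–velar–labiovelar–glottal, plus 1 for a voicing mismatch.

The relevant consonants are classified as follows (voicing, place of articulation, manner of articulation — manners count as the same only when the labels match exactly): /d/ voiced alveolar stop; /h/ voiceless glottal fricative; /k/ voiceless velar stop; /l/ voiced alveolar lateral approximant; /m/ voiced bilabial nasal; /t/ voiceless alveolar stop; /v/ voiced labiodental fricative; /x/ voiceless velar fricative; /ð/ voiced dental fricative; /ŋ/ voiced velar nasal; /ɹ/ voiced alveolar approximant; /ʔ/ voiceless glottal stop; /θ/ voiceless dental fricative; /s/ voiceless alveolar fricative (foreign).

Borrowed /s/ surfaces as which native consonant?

θ

/θ/ is closest: same manner (fricative), place distance 1 (alveolar→dental), same voicing; total 1. Next closest is /ð/ at distance 2.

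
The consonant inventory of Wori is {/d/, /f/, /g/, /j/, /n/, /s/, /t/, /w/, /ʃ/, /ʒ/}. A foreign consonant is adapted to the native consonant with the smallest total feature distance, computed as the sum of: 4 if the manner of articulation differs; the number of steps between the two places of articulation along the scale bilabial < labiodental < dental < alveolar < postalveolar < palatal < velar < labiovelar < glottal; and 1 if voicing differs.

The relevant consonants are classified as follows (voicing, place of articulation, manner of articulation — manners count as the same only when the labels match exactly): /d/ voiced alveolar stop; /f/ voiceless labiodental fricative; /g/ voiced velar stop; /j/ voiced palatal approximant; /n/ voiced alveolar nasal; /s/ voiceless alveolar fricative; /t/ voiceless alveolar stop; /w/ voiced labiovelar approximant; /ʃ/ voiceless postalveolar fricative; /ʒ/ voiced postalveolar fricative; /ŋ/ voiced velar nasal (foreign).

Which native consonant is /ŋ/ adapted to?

/n/ is closest: same manner (nasal), place distance 3 (velar→alveolar), same voicing; total 3. Next closest is /g/ at distance 4.

n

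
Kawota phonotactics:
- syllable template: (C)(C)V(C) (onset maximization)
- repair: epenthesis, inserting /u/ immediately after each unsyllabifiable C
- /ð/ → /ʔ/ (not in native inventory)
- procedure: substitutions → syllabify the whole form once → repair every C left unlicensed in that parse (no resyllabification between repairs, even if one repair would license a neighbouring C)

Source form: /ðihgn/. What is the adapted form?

ʔihgunu

Substitution: /ð/ → /ʔ/, giving /ʔihgn/.
The consonants /g/, /n/ cannot be parsed into a legal (C)(C)V(C) syllable (at most one coda consonant is licensed; onsets may contain at most 2 consonants).
Inserting the epenthetic vowel yields /g/ → /gu/, /n/ → /nu/.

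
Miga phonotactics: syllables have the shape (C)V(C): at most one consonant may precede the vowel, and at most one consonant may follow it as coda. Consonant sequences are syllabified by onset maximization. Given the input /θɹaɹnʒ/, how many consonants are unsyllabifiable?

3

The consonants /θ/, /n/, /ʒ/ cannot be parsed into a legal (C)V(C) syllable (at most one coda consonant is licensed; onsets are limited to one consonant).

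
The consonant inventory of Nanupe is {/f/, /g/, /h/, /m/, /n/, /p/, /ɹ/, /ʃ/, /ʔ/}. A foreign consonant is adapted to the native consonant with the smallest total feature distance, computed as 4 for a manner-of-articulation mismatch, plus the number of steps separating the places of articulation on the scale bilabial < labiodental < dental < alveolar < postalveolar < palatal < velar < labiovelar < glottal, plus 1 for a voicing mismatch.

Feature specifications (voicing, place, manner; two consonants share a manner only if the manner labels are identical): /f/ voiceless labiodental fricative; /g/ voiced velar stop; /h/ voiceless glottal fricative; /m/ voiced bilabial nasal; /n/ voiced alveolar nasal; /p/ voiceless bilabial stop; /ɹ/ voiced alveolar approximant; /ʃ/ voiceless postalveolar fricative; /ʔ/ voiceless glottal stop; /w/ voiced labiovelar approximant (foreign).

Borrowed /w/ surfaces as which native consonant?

/ɹ/ is closest: same manner (approximant), place distance 4 (labiovelar→alveolar), same voicing; total 4. Next closest is /g/ at distance 5.

ɹ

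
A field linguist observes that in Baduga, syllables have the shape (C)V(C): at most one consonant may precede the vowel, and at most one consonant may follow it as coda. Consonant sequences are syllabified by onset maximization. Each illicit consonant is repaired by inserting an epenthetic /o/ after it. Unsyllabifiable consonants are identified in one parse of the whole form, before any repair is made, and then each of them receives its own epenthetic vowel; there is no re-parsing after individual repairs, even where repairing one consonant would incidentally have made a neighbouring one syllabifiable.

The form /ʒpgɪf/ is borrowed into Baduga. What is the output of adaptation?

ʒopogɪf

Under (C)V(C), the unsyllabifiable consonants are /ʒ/, /p/ (at most one coda consonant is licensed; onsets are limited to one consonant).
Inserting the epenthetic vowel yields /ʒ/ → /ʒo/, /p/ → /po/.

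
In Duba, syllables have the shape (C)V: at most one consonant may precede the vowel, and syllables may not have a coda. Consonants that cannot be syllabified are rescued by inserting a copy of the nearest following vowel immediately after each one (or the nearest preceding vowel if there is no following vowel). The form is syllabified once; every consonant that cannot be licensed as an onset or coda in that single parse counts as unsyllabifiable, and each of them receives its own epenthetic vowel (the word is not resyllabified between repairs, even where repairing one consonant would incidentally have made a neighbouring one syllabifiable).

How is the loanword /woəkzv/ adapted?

woəkəzəvə

Syllabifying with onset maximization leaves /k/, /z/, /v/ stranded (no codas are permitted; onsets are limited to one consonant).
Each unlicensed consonant becomes the onset of a new syllable: /k/ → /kə/, /z/ → /zə/, /v/ → /və/.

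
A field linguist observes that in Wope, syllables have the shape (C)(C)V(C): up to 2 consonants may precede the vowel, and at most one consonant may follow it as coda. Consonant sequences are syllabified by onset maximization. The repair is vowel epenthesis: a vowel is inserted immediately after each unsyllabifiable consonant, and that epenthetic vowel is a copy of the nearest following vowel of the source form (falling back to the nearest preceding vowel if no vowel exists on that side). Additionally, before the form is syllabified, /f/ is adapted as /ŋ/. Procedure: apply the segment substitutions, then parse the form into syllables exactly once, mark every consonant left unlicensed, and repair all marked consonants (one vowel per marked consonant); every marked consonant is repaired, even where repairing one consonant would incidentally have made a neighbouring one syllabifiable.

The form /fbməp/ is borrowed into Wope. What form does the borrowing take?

Substitution: /f/ → /ŋ/, giving /ŋbməp/.
Under (C)(C)V(C), the unsyllabifiable consonants are /ŋ/ (at most one coda consonant is licensed; onsets may contain at most 2 consonants).
Each unlicensed consonant becomes the onset of a new syllable: /ŋ/ → /ŋə/.

ŋəbməp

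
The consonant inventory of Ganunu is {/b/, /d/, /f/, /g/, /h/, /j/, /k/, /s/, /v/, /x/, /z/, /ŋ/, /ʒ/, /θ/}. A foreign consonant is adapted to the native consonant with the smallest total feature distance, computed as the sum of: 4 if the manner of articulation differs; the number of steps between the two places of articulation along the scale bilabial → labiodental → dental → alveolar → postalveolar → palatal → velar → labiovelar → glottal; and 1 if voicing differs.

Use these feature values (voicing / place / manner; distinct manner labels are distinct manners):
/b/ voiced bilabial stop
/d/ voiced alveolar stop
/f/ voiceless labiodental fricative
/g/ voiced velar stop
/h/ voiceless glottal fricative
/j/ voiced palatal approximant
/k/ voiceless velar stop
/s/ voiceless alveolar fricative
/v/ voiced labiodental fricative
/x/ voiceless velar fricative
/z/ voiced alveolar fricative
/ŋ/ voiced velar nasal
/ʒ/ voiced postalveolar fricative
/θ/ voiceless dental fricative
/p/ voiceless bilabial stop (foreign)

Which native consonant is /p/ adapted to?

/b/ is closest: same manner (stop), place distance 0 (bilabial→bilabial), voicing differs (+1); total 1. Next closest is /d/ at distance 4.

b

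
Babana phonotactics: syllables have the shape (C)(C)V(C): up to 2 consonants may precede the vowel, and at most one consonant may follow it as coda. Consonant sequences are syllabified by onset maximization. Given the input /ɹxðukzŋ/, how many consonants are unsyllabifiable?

Under (C)(C)V(C), the unsyllabifiable consonants are /ɹ/, /z/, /ŋ/ (at most one coda consonant is licensed; onsets may contain at most 2 consonants).

3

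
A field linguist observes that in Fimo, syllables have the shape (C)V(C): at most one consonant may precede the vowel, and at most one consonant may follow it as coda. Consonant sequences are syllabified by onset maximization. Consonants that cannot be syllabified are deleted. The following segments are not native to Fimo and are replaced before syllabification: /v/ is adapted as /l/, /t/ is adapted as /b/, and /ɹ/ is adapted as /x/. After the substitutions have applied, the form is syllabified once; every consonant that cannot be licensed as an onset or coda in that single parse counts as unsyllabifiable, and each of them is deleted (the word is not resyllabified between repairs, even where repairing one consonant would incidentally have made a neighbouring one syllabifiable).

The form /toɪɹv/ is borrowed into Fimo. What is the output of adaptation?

Substitution: /t/ → /b/, /ɹ/ → /x/, /v/ → /l/, giving /boɪxl/.
Under (C)V(C), the unsyllabifiable consonants are /l/ (at most one coda consonant is licensed; onsets are limited to one consonant).
Deleting the stranded consonants removes /l/.

boɪx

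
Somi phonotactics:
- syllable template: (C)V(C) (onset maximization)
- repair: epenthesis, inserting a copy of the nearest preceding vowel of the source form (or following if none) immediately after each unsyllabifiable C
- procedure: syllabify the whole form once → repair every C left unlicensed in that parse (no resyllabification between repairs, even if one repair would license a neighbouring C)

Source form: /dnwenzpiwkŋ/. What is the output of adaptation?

The consonants /d/, /n/, /z/, /k/, /ŋ/ cannot be parsed into a legal (C)V(C) syllable (at most one coda consonant is licensed; onsets are limited to one consonant).
Inserting the epenthetic vowel yields /d/ → /de/, /n/ → /ne/, /z/ → /ze/, /k/ → /ki/, /ŋ/ → /ŋi/.

denewenzepiwkiŋi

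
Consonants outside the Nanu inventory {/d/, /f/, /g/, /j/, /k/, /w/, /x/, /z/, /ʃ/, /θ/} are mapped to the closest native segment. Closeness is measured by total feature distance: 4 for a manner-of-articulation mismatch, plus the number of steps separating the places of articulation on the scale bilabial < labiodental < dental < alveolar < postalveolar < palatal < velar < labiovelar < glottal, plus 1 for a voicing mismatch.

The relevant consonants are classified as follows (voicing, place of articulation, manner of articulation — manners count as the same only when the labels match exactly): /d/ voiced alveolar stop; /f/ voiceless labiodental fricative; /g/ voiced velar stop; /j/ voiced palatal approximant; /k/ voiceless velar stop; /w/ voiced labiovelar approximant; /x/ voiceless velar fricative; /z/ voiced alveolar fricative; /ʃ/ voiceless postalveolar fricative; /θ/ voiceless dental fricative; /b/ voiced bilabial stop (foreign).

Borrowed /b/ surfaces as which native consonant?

d

/d/ is closest: same manner (stop), place distance 3 (bilabial→alveolar), same voicing; total 3. Next closest is /f/ at distance 6.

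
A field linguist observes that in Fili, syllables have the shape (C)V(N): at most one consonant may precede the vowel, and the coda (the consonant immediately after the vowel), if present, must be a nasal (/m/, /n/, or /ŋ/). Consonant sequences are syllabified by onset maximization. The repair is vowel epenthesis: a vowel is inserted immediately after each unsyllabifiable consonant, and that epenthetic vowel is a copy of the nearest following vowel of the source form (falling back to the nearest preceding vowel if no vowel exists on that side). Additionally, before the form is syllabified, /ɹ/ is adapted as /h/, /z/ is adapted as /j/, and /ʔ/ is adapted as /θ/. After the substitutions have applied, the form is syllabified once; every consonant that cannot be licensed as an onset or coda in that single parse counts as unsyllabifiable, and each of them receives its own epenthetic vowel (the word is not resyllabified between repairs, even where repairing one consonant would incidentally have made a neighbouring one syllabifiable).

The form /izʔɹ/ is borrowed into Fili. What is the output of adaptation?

ijiθihi

Substitution: /z/ → /j/, /ʔ/ → /θ/, /ɹ/ → /h/, giving /ijθh/.
The consonants /j/, /θ/, /h/ cannot be parsed into a legal (C)V(N) syllable (only a nasal (/m/, /n/, or /ŋ/) is licensed in coda position; onsets are limited to one consonant).
Epenthesis after each stranded consonant: /j/ → /ji/, /θ/ → /θi/, /h/ → /hi/.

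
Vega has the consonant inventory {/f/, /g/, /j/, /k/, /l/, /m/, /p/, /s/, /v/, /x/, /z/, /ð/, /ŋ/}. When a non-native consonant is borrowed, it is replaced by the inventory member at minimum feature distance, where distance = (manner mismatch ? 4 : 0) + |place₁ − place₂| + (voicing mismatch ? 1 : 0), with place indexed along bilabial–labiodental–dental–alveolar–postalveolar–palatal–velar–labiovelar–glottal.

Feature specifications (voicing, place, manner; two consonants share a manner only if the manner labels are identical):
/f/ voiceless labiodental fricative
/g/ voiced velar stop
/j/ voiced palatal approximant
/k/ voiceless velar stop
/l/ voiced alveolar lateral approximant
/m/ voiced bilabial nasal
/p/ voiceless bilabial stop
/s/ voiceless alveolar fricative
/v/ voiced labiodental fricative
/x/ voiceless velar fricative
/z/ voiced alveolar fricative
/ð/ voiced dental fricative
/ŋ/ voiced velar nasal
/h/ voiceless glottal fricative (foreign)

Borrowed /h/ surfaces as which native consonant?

x

/x/ is closest: same manner (fricative), place distance 2 (glottal→velar), same voicing; total 2. Next closest is /s/ at distance 5.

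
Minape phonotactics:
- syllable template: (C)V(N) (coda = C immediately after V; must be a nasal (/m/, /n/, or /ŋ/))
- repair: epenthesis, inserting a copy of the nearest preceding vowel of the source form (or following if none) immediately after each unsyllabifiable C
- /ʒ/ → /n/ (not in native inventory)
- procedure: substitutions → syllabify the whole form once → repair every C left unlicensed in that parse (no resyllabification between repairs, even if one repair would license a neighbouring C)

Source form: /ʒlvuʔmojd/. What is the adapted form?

Substitution: /ʒ/ → /n/, giving /nlvuʔmojd/.
Under (C)V(N), the unsyllabifiable consonants are /n/, /l/, /ʔ/, /j/, /d/ (only a nasal (/m/, /n/, or /ŋ/) is licensed in coda position; onsets are limited to one consonant).
Inserting the epenthetic vowel yields /n/ → /nu/, /l/ → /lu/, /ʔ/ → /ʔu/, /j/ → /jo/, /d/ → /do/.

nuluvuʔumojodo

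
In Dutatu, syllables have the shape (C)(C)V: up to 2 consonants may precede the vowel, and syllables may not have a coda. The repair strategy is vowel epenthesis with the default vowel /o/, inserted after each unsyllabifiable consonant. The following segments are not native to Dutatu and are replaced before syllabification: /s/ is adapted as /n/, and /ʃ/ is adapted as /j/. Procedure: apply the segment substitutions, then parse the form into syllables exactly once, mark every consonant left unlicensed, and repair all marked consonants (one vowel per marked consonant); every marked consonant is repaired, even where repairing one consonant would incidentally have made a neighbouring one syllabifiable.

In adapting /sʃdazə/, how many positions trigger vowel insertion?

After substitution the input is /njdazə/.
The unsyllabifiable consonants are /n/; each receives one epenthetic vowel.

1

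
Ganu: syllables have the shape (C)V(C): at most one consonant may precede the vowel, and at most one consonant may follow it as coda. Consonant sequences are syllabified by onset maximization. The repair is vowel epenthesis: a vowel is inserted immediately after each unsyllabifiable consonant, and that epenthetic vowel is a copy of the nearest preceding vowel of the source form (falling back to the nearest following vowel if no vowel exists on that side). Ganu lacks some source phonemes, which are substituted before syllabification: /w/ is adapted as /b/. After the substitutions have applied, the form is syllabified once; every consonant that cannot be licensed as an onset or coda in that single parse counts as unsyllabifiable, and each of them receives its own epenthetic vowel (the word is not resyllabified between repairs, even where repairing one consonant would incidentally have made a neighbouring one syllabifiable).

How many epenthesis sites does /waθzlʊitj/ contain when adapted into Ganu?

2

After substitution the input is /baθzlʊitj/.
The unsyllabifiable consonants are /z/, /j/; each receives one epenthetic vowel.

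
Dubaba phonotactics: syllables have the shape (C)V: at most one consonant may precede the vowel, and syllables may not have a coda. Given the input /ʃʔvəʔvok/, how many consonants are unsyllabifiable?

Syllabifying with onset maximization leaves /ʃ/, /ʔ/, /ʔ/, /k/ stranded (no codas are permitted; onsets are limited to one consonant).

4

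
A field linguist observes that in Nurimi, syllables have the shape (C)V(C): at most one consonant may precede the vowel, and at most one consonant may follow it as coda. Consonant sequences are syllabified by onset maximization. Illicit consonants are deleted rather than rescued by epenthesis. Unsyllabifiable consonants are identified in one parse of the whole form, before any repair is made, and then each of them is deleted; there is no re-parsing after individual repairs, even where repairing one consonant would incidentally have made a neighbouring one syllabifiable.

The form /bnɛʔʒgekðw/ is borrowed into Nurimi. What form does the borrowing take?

Under (C)V(C), the unsyllabifiable consonants are /b/, /ʒ/, /ð/, /w/ (at most one coda consonant is licensed; onsets are limited to one consonant).
Each unlicensed consonant is deleted: /b/, /ʒ/, /ð/, /w/.

nɛʔgek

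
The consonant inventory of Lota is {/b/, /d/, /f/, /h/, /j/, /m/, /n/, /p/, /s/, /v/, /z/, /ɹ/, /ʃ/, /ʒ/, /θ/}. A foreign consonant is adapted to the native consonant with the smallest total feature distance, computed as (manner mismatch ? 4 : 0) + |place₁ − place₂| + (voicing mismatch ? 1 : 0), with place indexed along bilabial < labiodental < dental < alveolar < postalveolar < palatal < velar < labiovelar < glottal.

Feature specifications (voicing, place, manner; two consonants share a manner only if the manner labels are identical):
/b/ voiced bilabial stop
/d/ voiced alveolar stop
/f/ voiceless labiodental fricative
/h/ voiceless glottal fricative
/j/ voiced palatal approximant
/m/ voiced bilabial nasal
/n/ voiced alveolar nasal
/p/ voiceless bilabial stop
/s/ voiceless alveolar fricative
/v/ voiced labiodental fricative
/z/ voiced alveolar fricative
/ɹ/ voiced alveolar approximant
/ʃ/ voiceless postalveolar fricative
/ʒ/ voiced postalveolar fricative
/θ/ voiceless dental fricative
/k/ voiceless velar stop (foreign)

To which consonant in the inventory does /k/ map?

d

/d/ is closest: same manner (stop), place distance 3 (velar→alveolar), voicing differs (+1); total 4. Next closest is /h/ at distance 6.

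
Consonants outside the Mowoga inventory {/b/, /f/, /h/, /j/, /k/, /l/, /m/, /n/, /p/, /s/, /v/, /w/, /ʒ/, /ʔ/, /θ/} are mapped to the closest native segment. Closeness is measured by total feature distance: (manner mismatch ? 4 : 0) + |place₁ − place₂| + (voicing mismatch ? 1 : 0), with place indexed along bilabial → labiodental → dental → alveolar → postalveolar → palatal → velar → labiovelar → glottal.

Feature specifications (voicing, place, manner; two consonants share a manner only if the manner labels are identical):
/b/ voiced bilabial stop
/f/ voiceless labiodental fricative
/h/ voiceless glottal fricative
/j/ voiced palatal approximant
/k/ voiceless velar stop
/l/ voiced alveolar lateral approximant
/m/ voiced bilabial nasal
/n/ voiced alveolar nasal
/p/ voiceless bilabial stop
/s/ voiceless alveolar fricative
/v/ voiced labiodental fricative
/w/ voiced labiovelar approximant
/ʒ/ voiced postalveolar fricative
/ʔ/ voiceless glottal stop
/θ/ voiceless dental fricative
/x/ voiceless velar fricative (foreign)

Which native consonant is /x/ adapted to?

h

/h/ is closest: same manner (fricative), place distance 2 (velar→glottal), same voicing; total 2. Next closest is /s/ at distance 3.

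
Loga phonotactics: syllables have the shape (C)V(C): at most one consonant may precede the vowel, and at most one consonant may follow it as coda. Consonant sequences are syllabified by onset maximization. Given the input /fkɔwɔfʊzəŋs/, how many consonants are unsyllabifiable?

Under (C)V(C), the unsyllabifiable consonants are /f/, /s/ (at most one coda consonant is licensed; onsets are limited to one consonant).

2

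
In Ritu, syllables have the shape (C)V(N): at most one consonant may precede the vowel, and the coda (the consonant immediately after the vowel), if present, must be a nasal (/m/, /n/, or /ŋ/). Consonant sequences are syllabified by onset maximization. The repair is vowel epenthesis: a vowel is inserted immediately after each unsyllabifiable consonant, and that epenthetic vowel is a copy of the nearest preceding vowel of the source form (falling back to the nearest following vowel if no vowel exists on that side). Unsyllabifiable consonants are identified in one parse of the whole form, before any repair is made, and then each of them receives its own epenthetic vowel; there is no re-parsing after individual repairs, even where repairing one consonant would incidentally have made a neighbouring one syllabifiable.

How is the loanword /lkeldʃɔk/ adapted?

Under (C)V(N), the unsyllabifiable consonants are /l/, /l/, /d/, /k/ (only a nasal (/m/, /n/, or /ŋ/) is licensed in coda position; onsets are limited to one consonant).
Inserting the epenthetic vowel yields /l/ → /le/, /l/ → /le/, /d/ → /de/, /k/ → /kɔ/.

lekeledeʃɔkɔ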